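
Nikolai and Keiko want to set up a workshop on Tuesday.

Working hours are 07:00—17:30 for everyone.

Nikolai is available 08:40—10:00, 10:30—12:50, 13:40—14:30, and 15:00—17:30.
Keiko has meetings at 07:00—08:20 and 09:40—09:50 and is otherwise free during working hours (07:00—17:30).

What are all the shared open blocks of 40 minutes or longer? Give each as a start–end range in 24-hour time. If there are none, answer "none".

Keiko free within 07:00–17:30: 08:20–09:40, 09:50–17:30.
Nikolai ∩ Keiko: 08:40–09:40, 09:50–10:00, 10:30–12:50, 13:40–14:30, 15:00–17:30.
Windows ≥ 40 min: 08:40–09:40, 10:30–12:50, 13:40–14:30, 15:00–17:30.

08:40–09:40, 10:30–12:50, 13:40–14:30, 15:00–17:30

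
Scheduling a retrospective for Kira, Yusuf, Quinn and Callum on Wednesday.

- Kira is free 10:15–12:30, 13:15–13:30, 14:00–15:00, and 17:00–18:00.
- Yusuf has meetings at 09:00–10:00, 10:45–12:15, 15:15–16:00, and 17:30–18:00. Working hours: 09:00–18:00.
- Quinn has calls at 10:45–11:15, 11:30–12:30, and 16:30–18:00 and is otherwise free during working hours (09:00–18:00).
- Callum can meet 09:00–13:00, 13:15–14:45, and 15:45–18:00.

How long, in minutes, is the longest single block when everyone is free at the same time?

45 minutes

Yusuf free within 09:00–18:00: 10:00–10:45, 12:15–15:15, 16:00–17:30.
Quinn free within 09:00–18:00: 09:00–10:45, 11:15–11:30, 12:30–16:30.
Kira ∩ Yusuf: 10:15–10:45, 12:15–12:30, 13:15–13:30, 14:00–15:00, 17:00–17:30.
Kira ∩ Yusuf ∩ Quinn: 10:15–10:45, 13:15–13:30, 14:00–15:00.
Kira ∩ Yusuf ∩ Quinn ∩ Callum: 10:15–10:45, 13:15–13:30, 14:00–14:45.
Common window lengths: 30, 15, 45 min; longest is 45.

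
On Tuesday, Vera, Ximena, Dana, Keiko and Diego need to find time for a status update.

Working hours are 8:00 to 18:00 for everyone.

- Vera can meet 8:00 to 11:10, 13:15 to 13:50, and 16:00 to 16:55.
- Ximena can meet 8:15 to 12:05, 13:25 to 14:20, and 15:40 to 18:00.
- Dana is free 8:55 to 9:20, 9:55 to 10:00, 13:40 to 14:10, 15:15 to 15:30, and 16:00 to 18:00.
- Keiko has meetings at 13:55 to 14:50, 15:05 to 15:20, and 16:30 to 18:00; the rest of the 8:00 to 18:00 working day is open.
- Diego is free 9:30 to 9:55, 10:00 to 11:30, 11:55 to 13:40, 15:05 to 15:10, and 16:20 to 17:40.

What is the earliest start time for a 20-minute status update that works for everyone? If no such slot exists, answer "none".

Keiko free within 08:00–18:00: 08:00–13:55, 14:50–15:05, 15:20–16:30.
Vera ∩ Ximena: 08:15–11:10, 13:25–13:50, 16:00–16:55.
Vera ∩ Ximena ∩ Dana: 08:55–09:20, 09:55–10:00, 13:40–13:50, 16:00–16:55.
Vera ∩ Ximena ∩ Dana ∩ Keiko: 08:55–09:20, 09:55–10:00, 13:40–13:50, 16:00–16:30.
Vera ∩ Ximena ∩ Dana ∩ Keiko ∩ Diego: 16:20–16:30.
Windows ≥ 20 min: (none).

none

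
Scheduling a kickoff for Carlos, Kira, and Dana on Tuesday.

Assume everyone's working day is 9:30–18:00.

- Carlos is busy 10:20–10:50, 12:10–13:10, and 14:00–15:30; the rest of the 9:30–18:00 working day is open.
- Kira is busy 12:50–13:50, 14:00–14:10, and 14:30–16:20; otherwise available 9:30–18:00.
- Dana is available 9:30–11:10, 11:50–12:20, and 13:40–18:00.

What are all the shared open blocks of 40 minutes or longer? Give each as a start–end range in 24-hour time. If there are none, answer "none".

09:30–10:20, 16:20–18:00

Carlos free within 09:30–18:00: 09:30–10:20, 10:50–12:10, 13:10–14:00, 15:30–18:00.
Kira free within 09:30–18:00: 09:30–12:50, 13:50–14:00, 14:10–14:30, 16:20–18:00.
Carlos ∩ Kira: 09:30–10:20, 10:50–12:10, 13:50–14:00, 16:20–18:00.
Carlos ∩ Kira ∩ Dana: 09:30–10:20, 10:50–11:10, 11:50–12:10, 13:50–14:00, 16:20–18:00.
Windows ≥ 40 min: 09:30–10:20, 16:20–18:00.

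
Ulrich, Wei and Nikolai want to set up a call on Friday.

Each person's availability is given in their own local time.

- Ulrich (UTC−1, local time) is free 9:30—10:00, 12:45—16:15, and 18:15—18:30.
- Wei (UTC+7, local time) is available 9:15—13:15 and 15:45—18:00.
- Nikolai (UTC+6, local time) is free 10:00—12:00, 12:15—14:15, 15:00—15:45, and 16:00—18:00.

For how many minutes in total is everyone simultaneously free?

Ulrich → UTC: 10:30–11:00, 13:45–17:15, 19:15–19:30.
Wei → UTC: 02:15–06:15, 08:45–11:00.
Nikolai → UTC: 04:00–06:00, 06:15–08:15, 09:00–09:45, 10:00–12:00.
Ulrich ∩ Wei: 10:30–11:00.
Ulrich ∩ Wei ∩ Nikolai: 10:30–11:00.
Total common minutes: 30.

30 minutes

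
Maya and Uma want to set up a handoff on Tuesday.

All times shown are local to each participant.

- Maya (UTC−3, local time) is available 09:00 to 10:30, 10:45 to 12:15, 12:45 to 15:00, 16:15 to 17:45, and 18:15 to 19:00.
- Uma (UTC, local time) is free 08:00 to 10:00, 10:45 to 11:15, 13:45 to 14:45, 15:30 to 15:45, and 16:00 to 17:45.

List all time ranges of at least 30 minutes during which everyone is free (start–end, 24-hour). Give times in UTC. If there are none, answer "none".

13:45–14:45, 16:00–17:45

Maya → UTC: 12:00–13:30, 13:45–15:15, 15:45–18:00, 19:15–20:45, 21:15–22:00.
Uma → UTC: 08:00–10:00, 10:45–11:15, 13:45–14:45, 15:30–15:45, 16:00–17:45.
Maya ∩ Uma: 13:45–14:45, 16:00–17:45.
Windows ≥ 30 min: 13:45–14:45, 16:00–17:45.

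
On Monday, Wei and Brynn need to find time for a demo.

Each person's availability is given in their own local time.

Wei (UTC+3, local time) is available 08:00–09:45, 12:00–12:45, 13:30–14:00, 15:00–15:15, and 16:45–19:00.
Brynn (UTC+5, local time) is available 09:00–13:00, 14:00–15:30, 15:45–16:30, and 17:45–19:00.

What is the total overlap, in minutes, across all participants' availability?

Wei → UTC: 05:00–06:45, 09:00–09:45, 10:30–11:00, 12:00–12:15, 13:45–16:00.
Brynn → UTC: 04:00–08:00, 09:00–10:30, 10:45–11:30, 12:45–14:00.
Wei ∩ Brynn: 05:00–06:45, 09:00–09:45, 10:45–11:00, 13:45–14:00.
Total common minutes: 105 + 45 + 15 + 15 = 180.

180 minutes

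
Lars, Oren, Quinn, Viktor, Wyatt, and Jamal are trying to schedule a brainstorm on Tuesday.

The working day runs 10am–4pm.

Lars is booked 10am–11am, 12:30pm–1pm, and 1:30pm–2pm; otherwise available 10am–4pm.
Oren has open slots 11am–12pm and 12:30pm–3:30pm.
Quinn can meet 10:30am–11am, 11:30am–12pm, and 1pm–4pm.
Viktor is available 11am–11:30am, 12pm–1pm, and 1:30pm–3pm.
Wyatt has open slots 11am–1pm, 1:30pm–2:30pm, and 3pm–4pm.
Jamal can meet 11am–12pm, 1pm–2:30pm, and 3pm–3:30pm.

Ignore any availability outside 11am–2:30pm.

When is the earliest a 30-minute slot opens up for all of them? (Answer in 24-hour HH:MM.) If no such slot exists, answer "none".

Lars free within 10:00–16:00: 11:00–12:30, 13:00–13:30, 14:00–16:00.
Lars ∩ Oren: 11:00–12:00, 13:00–13:30, 14:00–15:30.
Lars ∩ Oren ∩ Quinn: 11:30–12:00, 13:00–13:30, 14:00–15:30.
Lars ∩ Oren ∩ Quinn ∩ Viktor: 14:00–15:00.
Lars ∩ Oren ∩ Quinn ∩ Viktor ∩ Wyatt: 14:00–14:30.
Lars ∩ Oren ∩ Quinn ∩ Viktor ∩ Wyatt ∩ Jamal: 14:00–14:30.
Restricted to 11:00–14:30: 14:00–14:30.
Windows ≥ 30 min: 14:00–14:30.
Earliest such window starts at 14:00.

14:00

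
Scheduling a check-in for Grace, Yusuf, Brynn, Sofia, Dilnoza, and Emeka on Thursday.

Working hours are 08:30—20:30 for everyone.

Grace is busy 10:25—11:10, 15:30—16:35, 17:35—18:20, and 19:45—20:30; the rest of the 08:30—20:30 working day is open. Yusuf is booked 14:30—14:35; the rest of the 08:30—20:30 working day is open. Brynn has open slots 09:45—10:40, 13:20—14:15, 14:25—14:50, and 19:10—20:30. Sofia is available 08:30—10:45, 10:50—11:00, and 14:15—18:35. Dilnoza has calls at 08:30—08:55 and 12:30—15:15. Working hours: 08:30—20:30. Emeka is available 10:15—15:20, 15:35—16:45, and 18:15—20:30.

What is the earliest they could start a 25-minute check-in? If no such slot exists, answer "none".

Grace free within 08:30–20:30: 08:30–10:25, 11:10–15:30, 16:35–17:35, 18:20–19:45.
Yusuf free within 08:30–20:30: 08:30–14:30, 14:35–20:30.
Dilnoza free within 08:30–20:30: 08:55–12:30, 15:15–20:30.
Grace ∩ Yusuf: 08:30–10:25, 11:10–14:30, 14:35–15:30, 16:35–17:35, 18:20–19:45.
Grace ∩ Yusuf ∩ Brynn: 09:45–10:25, 13:20–14:15, 14:25–14:30, 14:35–14:50, 19:10–19:45.
Grace ∩ Yusuf ∩ Brynn ∩ Sofia: 09:45–10:25, 14:25–14:30, 14:35–14:50.
Grace ∩ Yusuf ∩ Brynn ∩ Sofia ∩ Dilnoza: 09:45–10:25.
Grace ∩ Yusuf ∩ Brynn ∩ Sofia ∩ Dilnoza ∩ Emeka: 10:15–10:25.
Windows ≥ 25 min: (none).

none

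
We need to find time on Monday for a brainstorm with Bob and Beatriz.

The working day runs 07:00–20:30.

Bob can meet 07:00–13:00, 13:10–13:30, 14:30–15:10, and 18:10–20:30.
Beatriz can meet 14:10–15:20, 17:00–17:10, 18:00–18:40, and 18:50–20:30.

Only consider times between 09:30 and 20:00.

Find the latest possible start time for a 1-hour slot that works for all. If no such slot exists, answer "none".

Bob ∩ Beatriz: 14:30–15:10, 18:10–18:40, 18:50–20:30.
Restricted to 09:30–20:00: 14:30–15:10, 18:10–18:40, 18:50–20:00.
Windows ≥ 60 min: 18:50–20:00.
Latest start in the last window 18:50–20:00 is 20:00 − 60 min = 19:00.

19:00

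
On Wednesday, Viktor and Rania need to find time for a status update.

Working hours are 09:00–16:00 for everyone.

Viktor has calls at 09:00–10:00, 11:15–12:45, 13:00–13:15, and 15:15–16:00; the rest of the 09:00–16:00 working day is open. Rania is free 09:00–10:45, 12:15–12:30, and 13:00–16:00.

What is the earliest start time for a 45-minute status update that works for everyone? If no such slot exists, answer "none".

Viktor free within 09:00–16:00: 10:00–11:15, 12:45–13:00, 13:15–15:15.
Viktor ∩ Rania: 10:00–10:45, 13:15–15:15.
Windows ≥ 45 min: 10:00–10:45, 13:15–15:15.
Earliest such window starts at 10:00.

10:00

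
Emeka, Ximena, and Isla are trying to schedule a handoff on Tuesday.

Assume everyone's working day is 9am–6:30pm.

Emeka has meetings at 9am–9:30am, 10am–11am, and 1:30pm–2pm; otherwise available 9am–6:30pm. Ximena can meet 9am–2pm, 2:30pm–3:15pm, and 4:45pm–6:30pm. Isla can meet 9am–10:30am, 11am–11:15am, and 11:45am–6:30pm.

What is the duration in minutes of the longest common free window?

105 minutes

Emeka free within 09:00–18:30: 09:30–10:00, 11:00–13:30, 14:00–18:30.
Emeka ∩ Ximena: 09:30–10:00, 11:00–13:30, 14:30–15:15, 16:45–18:30.
Emeka ∩ Ximena ∩ Isla: 09:30–10:00, 11:00–11:15, 11:45–13:30, 14:30–15:15, 16:45–18:30.
Common window lengths: 30, 15, 105, 45, 105 min; longest is 105.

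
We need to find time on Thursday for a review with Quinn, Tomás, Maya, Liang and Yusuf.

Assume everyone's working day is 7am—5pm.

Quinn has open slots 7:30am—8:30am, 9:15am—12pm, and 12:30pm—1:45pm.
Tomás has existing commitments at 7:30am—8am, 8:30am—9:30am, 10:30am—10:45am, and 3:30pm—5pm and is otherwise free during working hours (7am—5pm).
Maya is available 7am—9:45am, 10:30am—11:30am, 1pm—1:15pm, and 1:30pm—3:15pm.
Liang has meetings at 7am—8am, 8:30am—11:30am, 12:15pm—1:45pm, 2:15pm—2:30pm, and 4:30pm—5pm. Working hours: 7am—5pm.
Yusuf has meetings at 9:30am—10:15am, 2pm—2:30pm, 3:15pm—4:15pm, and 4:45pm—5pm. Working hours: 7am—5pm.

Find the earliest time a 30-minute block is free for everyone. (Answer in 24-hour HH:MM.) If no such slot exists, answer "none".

Tomás free within 07:00–17:00: 07:00–07:30, 08:00–08:30, 09:30–10:30, 10:45–15:30.
Liang free within 07:00–17:00: 08:00–08:30, 11:30–12:15, 13:45–14:15, 14:30–16:30.
Yusuf free within 07:00–17:00: 07:00–09:30, 10:15–14:00, 14:30–15:15, 16:15–16:45.
Quinn ∩ Tomás: 08:00–08:30, 09:30–10:30, 10:45–12:00, 12:30–13:45.
Quinn ∩ Tomás ∩ Maya: 08:00–08:30, 09:30–09:45, 10:45–11:30, 13:00–13:15, 13:30–13:45.
Quinn ∩ Tomás ∩ Maya ∩ Liang: 08:00–08:30.
Quinn ∩ Tomás ∩ Maya ∩ Liang ∩ Yusuf: 08:00–08:30.
Windows ≥ 30 min: 08:00–08:30.
Earliest such window starts at 08:00.

08:00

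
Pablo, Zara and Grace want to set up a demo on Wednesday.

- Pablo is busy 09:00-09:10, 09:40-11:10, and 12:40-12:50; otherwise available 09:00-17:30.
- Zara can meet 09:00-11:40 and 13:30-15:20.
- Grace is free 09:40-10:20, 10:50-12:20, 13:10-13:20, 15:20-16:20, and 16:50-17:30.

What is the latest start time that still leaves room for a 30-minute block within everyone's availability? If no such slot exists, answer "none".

11:10

Pablo free within 09:00–17:30: 09:10–09:40, 11:10–12:40, 12:50–17:30.
Pablo ∩ Zara: 09:10–09:40, 11:10–11:40, 13:30–15:20.
Pablo ∩ Zara ∩ Grace: 11:10–11:40.
Windows ≥ 30 min: 11:10–11:40.
Latest start in the last window 11:10–11:40 is 11:40 − 30 min = 11:10.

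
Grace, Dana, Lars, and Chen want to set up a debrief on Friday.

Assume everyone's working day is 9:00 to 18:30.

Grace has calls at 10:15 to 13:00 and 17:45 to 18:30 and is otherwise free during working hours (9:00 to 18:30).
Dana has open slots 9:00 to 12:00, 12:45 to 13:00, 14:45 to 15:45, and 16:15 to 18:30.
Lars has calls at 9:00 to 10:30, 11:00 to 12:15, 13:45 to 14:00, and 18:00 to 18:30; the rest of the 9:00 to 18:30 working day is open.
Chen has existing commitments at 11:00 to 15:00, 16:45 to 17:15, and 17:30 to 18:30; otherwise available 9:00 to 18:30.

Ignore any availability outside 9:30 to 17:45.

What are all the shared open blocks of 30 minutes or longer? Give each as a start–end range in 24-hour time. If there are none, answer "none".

15:00–15:45, 16:15–16:45

Grace free within 09:00–18:30: 09:00–10:15, 13:00–17:45.
Lars free within 09:00–18:30: 10:30–11:00, 12:15–13:45, 14:00–18:00.
Chen free within 09:00–18:30: 09:00–11:00, 15:00–16:45, 17:15–17:30.
Grace ∩ Dana: 09:00–10:15, 14:45–15:45, 16:15–17:45.
Grace ∩ Dana ∩ Lars: 14:45–15:45, 16:15–17:45.
Grace ∩ Dana ∩ Lars ∩ Chen: 15:00–15:45, 16:15–16:45, 17:15–17:30.
Restricted to 09:30–17:45: 15:00–15:45, 16:15–16:45, 17:15–17:30.
Windows ≥ 30 min: 15:00–15:45, 16:15–16:45.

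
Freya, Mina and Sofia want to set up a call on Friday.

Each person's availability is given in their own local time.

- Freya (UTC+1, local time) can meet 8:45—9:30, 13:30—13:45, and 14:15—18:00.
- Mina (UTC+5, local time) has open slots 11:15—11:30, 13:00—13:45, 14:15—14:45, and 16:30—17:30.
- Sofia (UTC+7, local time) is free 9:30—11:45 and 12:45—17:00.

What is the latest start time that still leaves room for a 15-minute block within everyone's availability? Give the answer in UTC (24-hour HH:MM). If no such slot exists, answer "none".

Freya → UTC: 07:45–08:30, 12:30–12:45, 13:15–17:00.
Mina → UTC: 06:15–06:30, 08:00–08:45, 09:15–09:45, 11:30–12:30.
Sofia → UTC: 02:30–04:45, 05:45–10:00.
Freya ∩ Mina: 08:00–08:30.
Freya ∩ Mina ∩ Sofia: 08:00–08:30.
Windows ≥ 15 min: 08:00–08:30.
Latest start in the last window 08:00–08:30 is 08:30 − 15 min = 08:15.

08:15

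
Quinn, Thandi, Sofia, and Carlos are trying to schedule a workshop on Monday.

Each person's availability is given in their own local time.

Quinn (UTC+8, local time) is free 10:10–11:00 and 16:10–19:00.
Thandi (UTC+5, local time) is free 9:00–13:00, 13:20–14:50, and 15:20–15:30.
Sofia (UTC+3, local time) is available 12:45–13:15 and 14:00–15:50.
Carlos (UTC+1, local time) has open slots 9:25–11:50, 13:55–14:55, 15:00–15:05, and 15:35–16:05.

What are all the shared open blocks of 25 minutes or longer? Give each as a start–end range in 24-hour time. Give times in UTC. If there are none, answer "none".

Quinn → UTC: 02:10–03:00, 08:10–11:00.
Thandi → UTC: 04:00–08:00, 08:20–09:50, 10:20–10:30.
Sofia → UTC: 09:45–10:15, 11:00–12:50.
Carlos → UTC: 08:25–10:50, 12:55–13:55, 14:00–14:05, 14:35–15:05.
Quinn ∩ Thandi: 08:20–09:50, 10:20–10:30.
Quinn ∩ Thandi ∩ Sofia: 09:45–09:50.
Quinn ∩ Thandi ∩ Sofia ∩ Carlos: 09:45–09:50.
Windows ≥ 25 min: (none).

none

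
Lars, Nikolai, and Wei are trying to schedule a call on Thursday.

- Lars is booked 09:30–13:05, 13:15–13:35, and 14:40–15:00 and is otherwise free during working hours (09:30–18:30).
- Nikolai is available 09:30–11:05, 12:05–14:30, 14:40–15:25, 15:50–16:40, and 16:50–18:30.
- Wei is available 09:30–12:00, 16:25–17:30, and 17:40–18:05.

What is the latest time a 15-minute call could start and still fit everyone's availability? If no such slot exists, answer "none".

17:50

Lars free within 09:30–18:30: 13:05–13:15, 13:35–14:40, 15:00–18:30.
Lars ∩ Nikolai: 13:05–13:15, 13:35–14:30, 15:00–15:25, 15:50–16:40, 16:50–18:30.
Lars ∩ Nikolai ∩ Wei: 16:25–16:40, 16:50–17:30, 17:40–18:05.
Windows ≥ 15 min: 16:25–16:40, 16:50–17:30, 17:40–18:05.
Latest start in the last window 17:40–18:05 is 18:05 − 15 min = 17:50.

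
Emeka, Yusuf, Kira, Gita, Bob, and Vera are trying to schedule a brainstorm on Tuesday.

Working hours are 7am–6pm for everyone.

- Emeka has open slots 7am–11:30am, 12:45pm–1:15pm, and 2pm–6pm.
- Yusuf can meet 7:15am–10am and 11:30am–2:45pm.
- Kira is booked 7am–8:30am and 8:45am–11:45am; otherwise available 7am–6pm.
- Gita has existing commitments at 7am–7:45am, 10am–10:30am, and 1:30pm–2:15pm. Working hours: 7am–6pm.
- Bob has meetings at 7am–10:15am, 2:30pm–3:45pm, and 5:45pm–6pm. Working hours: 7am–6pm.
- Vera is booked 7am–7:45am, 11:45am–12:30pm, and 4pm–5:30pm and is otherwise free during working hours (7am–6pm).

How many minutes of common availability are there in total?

45 minutes

Kira free within 07:00–18:00: 08:30–08:45, 11:45–18:00.
Gita free within 07:00–18:00: 07:45–10:00, 10:30–13:30, 14:15–18:00.
Bob free within 07:00–18:00: 10:15–14:30, 15:45–17:45.
Vera free within 07:00–18:00: 07:45–11:45, 12:30–16:00, 17:30–18:00.
Emeka ∩ Yusuf: 07:15–10:00, 12:45–13:15, 14:00–14:45.
Emeka ∩ Yusuf ∩ Kira: 08:30–08:45, 12:45–13:15, 14:00–14:45.
Emeka ∩ Yusuf ∩ Kira ∩ Gita: 08:30–08:45, 12:45–13:15, 14:15–14:45.
Emeka ∩ Yusuf ∩ Kira ∩ Gita ∩ Bob: 12:45–13:15, 14:15–14:30.
Emeka ∩ Yusuf ∩ Kira ∩ Gita ∩ Bob ∩ Vera: 12:45–13:15, 14:15–14:30.
Total common minutes: 30 + 15 = 45.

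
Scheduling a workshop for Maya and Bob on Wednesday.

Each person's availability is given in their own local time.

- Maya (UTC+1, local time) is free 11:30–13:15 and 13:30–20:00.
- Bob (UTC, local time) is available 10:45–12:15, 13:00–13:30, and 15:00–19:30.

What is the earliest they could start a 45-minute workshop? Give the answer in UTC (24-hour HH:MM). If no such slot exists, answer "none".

10:45

Maya → UTC: 10:30–12:15, 12:30–19:00.
Bob → UTC: 10:45–12:15, 13:00–13:30, 15:00–19:30.
Maya ∩ Bob: 10:45–12:15, 13:00–13:30, 15:00–19:00.
Windows ≥ 45 min: 10:45–12:15, 15:00–19:00.
Earliest such window starts at 10:45.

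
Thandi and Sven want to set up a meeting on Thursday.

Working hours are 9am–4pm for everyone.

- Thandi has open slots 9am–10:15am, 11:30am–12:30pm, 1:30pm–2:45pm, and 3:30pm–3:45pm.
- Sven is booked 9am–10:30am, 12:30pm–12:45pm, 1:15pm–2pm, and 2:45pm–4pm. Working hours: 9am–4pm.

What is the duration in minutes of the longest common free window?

60 minutes

Sven free within 09:00–16:00: 10:30–12:30, 12:45–13:15, 14:00–14:45.
Thandi ∩ Sven: 11:30–12:30, 14:00–14:45.
Common window lengths: 60, 45 min; longest is 60.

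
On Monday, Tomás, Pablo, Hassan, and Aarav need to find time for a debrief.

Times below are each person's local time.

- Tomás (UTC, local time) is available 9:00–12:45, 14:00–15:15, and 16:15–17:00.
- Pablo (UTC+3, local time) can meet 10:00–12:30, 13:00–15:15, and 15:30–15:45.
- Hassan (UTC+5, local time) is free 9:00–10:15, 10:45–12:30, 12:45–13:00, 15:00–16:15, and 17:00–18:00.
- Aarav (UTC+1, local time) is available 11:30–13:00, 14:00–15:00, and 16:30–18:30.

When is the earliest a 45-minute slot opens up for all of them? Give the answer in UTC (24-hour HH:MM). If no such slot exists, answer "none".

10:30

Tomás → UTC: 09:00–12:45, 14:00–15:15, 16:15–17:00.
Pablo → UTC: 07:00–09:30, 10:00–12:15, 12:30–12:45.
Hassan → UTC: 04:00–05:15, 05:45–07:30, 07:45–08:00, 10:00–11:15, 12:00–13:00.
Aarav → UTC: 10:30–12:00, 13:00–14:00, 15:30–17:30.
Tomás ∩ Pablo: 09:00–09:30, 10:00–12:15, 12:30–12:45.
Tomás ∩ Pablo ∩ Hassan: 10:00–11:15, 12:00–12:15, 12:30–12:45.
Tomás ∩ Pablo ∩ Hassan ∩ Aarav: 10:30–11:15.
Windows ≥ 45 min: 10:30–11:15.
Earliest such window starts at 10:30.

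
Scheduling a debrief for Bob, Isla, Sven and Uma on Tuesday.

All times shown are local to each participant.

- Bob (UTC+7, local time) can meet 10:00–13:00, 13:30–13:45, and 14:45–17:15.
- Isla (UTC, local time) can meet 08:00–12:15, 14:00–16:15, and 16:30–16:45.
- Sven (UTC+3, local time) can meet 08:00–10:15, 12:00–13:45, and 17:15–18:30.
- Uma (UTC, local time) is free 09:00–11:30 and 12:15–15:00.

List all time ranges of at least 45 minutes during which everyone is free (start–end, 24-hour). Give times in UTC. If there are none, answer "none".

09:00–10:15

Bob → UTC: 03:00–06:00, 06:30–06:45, 07:45–10:15.
Isla → UTC: 08:00–12:15, 14:00–16:15, 16:30–16:45.
Sven → UTC: 05:00–07:15, 09:00–10:45, 14:15–15:30.
Uma → UTC: 09:00–11:30, 12:15–15:00.
Bob ∩ Isla: 08:00–10:15.
Bob ∩ Isla ∩ Sven: 09:00–10:15.
Bob ∩ Isla ∩ Sven ∩ Uma: 09:00–10:15.
Windows ≥ 45 min: 09:00–10:15.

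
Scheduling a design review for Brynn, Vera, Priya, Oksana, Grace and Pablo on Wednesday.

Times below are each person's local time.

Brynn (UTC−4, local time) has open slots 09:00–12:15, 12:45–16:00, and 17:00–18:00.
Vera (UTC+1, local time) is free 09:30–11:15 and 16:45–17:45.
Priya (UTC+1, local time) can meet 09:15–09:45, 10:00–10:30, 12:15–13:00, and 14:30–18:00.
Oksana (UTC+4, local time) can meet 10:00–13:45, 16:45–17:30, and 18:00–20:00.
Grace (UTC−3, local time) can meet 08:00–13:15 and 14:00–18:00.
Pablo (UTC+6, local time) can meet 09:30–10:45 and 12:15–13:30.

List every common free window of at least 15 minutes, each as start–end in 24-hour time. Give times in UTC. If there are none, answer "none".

none

Brynn → UTC: 13:00–16:15, 16:45–20:00, 21:00–22:00.
Vera → UTC: 08:30–10:15, 15:45–16:45.
Priya → UTC: 08:15–08:45, 09:00–09:30, 11:15–12:00, 13:30–17:00.
Oksana → UTC: 06:00–09:45, 12:45–13:30, 14:00–16:00.
Grace → UTC: 11:00–16:15, 17:00–21:00.
Pablo → UTC: 03:30–04:45, 06:15–07:30.
Brynn ∩ Vera: 15:45–16:15.
Brynn ∩ Vera ∩ Priya: 15:45–16:15.
Brynn ∩ Vera ∩ Priya ∩ Oksana: 15:45–16:00.
Brynn ∩ Vera ∩ Priya ∩ Oksana ∩ Grace: 15:45–16:00.
Brynn ∩ Vera ∩ Priya ∩ Oksana ∩ Grace ∩ Pablo: (none).
Windows ≥ 15 min: (none).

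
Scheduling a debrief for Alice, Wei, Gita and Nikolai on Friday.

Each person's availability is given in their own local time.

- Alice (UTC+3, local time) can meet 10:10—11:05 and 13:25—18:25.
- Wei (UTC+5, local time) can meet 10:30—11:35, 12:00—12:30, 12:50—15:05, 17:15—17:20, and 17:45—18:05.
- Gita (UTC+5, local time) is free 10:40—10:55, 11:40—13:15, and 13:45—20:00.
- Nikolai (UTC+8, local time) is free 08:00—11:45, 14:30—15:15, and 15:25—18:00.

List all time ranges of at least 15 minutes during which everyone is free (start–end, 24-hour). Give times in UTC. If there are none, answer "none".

Alice → UTC: 07:10–08:05, 10:25–15:25.
Wei → UTC: 05:30–06:35, 07:00–07:30, 07:50–10:05, 12:15–12:20, 12:45–13:05.
Gita → UTC: 05:40–05:55, 06:40–08:15, 08:45–15:00.
Nikolai → UTC: 00:00–03:45, 06:30–07:15, 07:25–10:00.
Alice ∩ Wei: 07:10–07:30, 07:50–08:05, 12:15–12:20, 12:45–13:05.
Alice ∩ Wei ∩ Gita: 07:10–07:30, 07:50–08:05, 12:15–12:20, 12:45–13:05.
Alice ∩ Wei ∩ Gita ∩ Nikolai: 07:10–07:15, 07:25–07:30, 07:50–08:05.
Windows ≥ 15 min: 07:50–08:05.

07:50–08:05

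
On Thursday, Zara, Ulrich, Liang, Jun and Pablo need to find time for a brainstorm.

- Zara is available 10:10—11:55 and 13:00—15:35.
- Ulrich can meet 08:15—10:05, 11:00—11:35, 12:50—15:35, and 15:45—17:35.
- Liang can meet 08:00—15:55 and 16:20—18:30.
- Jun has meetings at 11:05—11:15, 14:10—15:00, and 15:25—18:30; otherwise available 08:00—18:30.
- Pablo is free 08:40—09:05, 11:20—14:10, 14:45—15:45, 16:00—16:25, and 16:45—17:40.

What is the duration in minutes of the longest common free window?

70 minutes

Jun free within 08:00–18:30: 08:00–11:05, 11:15–14:10, 15:00–15:25.
Zara ∩ Ulrich: 11:00–11:35, 13:00–15:35.
Zara ∩ Ulrich ∩ Liang: 11:00–11:35, 13:00–15:35.
Zara ∩ Ulrich ∩ Liang ∩ Jun: 11:00–11:05, 11:15–11:35, 13:00–14:10, 15:00–15:25.
Zara ∩ Ulrich ∩ Liang ∩ Jun ∩ Pablo: 11:20–11:35, 13:00–14:10, 15:00–15:25.
Common window lengths: 15, 70, 25 min; longest is 70.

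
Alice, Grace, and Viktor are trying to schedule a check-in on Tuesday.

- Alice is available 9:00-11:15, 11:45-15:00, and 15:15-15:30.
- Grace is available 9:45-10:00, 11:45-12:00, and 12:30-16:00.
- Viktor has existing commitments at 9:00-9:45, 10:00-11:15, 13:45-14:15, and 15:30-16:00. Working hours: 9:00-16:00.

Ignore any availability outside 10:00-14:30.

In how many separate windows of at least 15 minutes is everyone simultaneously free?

Viktor free within 09:00–16:00: 09:45–10:00, 11:15–13:45, 14:15–15:30.
Alice ∩ Grace: 09:45–10:00, 11:45–12:00, 12:30–15:00, 15:15–15:30.
Alice ∩ Grace ∩ Viktor: 09:45–10:00, 11:45–12:00, 12:30–13:45, 14:15–15:00, 15:15–15:30.
Restricted to 10:00–14:30: 11:45–12:00, 12:30–13:45, 14:15–14:30.
Windows ≥ 15 min: 11:45–12:00, 12:30–13:45, 14:15–14:30.
That's 3 windows.

3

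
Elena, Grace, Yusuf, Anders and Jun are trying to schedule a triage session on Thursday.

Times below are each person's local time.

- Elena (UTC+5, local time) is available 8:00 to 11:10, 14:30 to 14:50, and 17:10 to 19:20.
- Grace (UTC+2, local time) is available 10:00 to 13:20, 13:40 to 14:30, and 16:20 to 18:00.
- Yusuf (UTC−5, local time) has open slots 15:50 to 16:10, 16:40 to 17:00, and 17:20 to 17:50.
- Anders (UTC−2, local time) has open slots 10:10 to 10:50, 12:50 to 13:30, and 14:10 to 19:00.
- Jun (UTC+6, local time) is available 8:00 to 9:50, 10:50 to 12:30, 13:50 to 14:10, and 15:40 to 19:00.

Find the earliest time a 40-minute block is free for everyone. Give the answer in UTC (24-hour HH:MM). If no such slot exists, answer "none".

Elena → UTC: 03:00–06:10, 09:30–09:50, 12:10–14:20.
Grace → UTC: 08:00–11:20, 11:40–12:30, 14:20–16:00.
Yusuf → UTC: 20:50–21:10, 21:40–22:00, 22:20–22:50.
Anders → UTC: 12:10–12:50, 14:50–15:30, 16:10–21:00.
Jun → UTC: 02:00–03:50, 04:50–06:30, 07:50–08:10, 09:40–13:00.
Elena ∩ Grace: 09:30–09:50, 12:10–12:30.
Elena ∩ Grace ∩ Yusuf: (none).
Elena ∩ Grace ∩ Yusuf ∩ Anders: (none).
Elena ∩ Grace ∩ Yusuf ∩ Anders ∩ Jun: (none).
Windows ≥ 40 min: (none).

none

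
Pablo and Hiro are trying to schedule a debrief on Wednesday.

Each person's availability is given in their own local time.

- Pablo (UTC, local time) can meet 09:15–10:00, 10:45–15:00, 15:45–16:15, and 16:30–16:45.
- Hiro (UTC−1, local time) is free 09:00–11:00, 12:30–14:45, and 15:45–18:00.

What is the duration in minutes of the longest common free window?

90 minutes

Pablo → UTC: 09:15–10:00, 10:45–15:00, 15:45–16:15, 16:30–16:45.
Hiro → UTC: 10:00–12:00, 13:30–15:45, 16:45–19:00.
Pablo ∩ Hiro: 10:45–12:00, 13:30–15:00.
Common window lengths: 75, 90 min; longest is 90.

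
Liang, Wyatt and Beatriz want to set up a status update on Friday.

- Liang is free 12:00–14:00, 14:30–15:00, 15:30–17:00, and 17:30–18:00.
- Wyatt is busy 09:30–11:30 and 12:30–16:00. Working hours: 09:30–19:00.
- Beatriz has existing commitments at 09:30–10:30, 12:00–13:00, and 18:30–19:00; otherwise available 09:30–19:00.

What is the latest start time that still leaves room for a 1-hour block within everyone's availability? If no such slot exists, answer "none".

Wyatt free within 09:30–19:00: 11:30–12:30, 16:00–19:00.
Beatriz free within 09:30–19:00: 10:30–12:00, 13:00–18:30.
Liang ∩ Wyatt: 12:00–12:30, 16:00–17:00, 17:30–18:00.
Liang ∩ Wyatt ∩ Beatriz: 16:00–17:00, 17:30–18:00.
Windows ≥ 60 min: 16:00–17:00.
Latest start in the last window 16:00–17:00 is 17:00 − 60 min = 16:00.

16:00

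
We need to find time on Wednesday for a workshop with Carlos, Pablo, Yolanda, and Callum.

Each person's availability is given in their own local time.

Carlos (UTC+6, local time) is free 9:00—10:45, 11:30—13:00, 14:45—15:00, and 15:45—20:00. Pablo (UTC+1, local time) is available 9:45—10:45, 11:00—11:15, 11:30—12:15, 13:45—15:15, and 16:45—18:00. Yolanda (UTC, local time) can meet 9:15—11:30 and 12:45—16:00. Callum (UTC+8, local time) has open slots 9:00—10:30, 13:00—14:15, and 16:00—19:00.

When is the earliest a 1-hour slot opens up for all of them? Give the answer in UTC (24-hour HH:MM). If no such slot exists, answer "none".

none

Carlos → UTC: 03:00–04:45, 05:30–07:00, 08:45–09:00, 09:45–14:00.
Pablo → UTC: 08:45–09:45, 10:00–10:15, 10:30–11:15, 12:45–14:15, 15:45–17:00.
Yolanda → UTC: 09:15–11:30, 12:45–16:00.
Callum → UTC: 01:00–02:30, 05:00–06:15, 08:00–11:00.
Carlos ∩ Pablo: 08:45–09:00, 10:00–10:15, 10:30–11:15, 12:45–14:00.
Carlos ∩ Pablo ∩ Yolanda: 10:00–10:15, 10:30–11:15, 12:45–14:00.
Carlos ∩ Pablo ∩ Yolanda ∩ Callum: 10:00–10:15, 10:30–11:00.
Windows ≥ 60 min: (none).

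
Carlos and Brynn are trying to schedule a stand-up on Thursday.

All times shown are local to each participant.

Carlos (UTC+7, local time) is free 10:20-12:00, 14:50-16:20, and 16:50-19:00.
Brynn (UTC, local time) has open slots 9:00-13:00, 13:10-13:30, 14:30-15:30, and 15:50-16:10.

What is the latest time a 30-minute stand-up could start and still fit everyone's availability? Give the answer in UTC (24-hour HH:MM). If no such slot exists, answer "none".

Carlos → UTC: 03:20–05:00, 07:50–09:20, 09:50–12:00.
Brynn → UTC: 09:00–13:00, 13:10–13:30, 14:30–15:30, 15:50–16:10.
Carlos ∩ Brynn: 09:00–09:20, 09:50–12:00.
Windows ≥ 30 min: 09:50–12:00.
Latest start in the last window 09:50–12:00 is 12:00 − 30 min = 11:30.

11:30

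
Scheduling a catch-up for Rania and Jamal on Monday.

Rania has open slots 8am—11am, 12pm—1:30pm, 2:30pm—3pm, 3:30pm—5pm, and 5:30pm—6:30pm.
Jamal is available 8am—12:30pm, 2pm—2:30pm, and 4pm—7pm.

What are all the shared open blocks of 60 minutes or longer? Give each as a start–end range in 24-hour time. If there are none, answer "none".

08:00–11:00, 16:00–17:00, 17:30–18:30

Rania ∩ Jamal: 08:00–11:00, 12:00–12:30, 16:00–17:00, 17:30–18:30.
Windows ≥ 60 min: 08:00–11:00, 16:00–17:00, 17:30–18:30.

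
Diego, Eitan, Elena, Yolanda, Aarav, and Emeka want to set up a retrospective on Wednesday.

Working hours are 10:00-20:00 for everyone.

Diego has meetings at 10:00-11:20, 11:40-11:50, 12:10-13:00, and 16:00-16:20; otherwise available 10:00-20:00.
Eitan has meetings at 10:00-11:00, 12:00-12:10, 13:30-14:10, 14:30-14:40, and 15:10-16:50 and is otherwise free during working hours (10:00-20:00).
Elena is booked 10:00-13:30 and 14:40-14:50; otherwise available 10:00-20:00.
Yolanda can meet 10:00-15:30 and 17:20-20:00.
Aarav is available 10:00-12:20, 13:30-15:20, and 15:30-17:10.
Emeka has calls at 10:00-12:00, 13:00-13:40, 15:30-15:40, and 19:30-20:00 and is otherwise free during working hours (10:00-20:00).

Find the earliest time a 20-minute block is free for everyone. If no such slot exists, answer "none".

Diego free within 10:00–20:00: 11:20–11:40, 11:50–12:10, 13:00–16:00, 16:20–20:00.
Eitan free within 10:00–20:00: 11:00–12:00, 12:10–13:30, 14:10–14:30, 14:40–15:10, 16:50–20:00.
Elena free within 10:00–20:00: 13:30–14:40, 14:50–20:00.
Emeka free within 10:00–20:00: 12:00–13:00, 13:40–15:30, 15:40–19:30.
Diego ∩ Eitan: 11:20–11:40, 11:50–12:00, 13:00–13:30, 14:10–14:30, 14:40–15:10, 16:50–20:00.
Diego ∩ Eitan ∩ Elena: 14:10–14:30, 14:50–15:10, 16:50–20:00.
Diego ∩ Eitan ∩ Elena ∩ Yolanda: 14:10–14:30, 14:50–15:10, 17:20–20:00.
Diego ∩ Eitan ∩ Elena ∩ Yolanda ∩ Aarav: 14:10–14:30, 14:50–15:10.
Diego ∩ Eitan ∩ Elena ∩ Yolanda ∩ Aarav ∩ Emeka: 14:10–14:30, 14:50–15:10.
Windows ≥ 20 min: 14:10–14:30, 14:50–15:10.
Earliest such window starts at 14:10.

14:10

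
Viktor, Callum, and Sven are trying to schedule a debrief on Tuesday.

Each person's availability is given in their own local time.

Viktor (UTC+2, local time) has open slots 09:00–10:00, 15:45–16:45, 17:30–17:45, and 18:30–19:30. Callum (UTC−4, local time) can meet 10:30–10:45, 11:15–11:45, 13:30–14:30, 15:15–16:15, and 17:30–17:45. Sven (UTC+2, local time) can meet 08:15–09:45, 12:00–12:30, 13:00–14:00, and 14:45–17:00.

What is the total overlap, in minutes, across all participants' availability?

Viktor → UTC: 07:00–08:00, 13:45–14:45, 15:30–15:45, 16:30–17:30.
Callum → UTC: 14:30–14:45, 15:15–15:45, 17:30–18:30, 19:15–20:15, 21:30–21:45.
Sven → UTC: 06:15–07:45, 10:00–10:30, 11:00–12:00, 12:45–15:00.
Viktor ∩ Callum: 14:30–14:45, 15:30–15:45.
Viktor ∩ Callum ∩ Sven: 14:30–14:45.
Total common minutes: 15.

15 minutes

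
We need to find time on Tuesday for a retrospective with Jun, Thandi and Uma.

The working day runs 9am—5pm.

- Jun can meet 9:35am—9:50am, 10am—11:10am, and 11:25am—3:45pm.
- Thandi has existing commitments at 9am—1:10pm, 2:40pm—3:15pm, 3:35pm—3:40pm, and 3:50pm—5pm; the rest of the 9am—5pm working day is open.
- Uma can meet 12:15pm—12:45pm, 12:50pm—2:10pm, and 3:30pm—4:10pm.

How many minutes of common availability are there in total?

Thandi free within 09:00–17:00: 13:10–14:40, 15:15–15:35, 15:40–15:50.
Jun ∩ Thandi: 13:10–14:40, 15:15–15:35, 15:40–15:45.
Jun ∩ Thandi ∩ Uma: 13:10–14:10, 15:30–15:35, 15:40–15:45.
Total common minutes: 60 + 5 + 5 = 70.

70 minutes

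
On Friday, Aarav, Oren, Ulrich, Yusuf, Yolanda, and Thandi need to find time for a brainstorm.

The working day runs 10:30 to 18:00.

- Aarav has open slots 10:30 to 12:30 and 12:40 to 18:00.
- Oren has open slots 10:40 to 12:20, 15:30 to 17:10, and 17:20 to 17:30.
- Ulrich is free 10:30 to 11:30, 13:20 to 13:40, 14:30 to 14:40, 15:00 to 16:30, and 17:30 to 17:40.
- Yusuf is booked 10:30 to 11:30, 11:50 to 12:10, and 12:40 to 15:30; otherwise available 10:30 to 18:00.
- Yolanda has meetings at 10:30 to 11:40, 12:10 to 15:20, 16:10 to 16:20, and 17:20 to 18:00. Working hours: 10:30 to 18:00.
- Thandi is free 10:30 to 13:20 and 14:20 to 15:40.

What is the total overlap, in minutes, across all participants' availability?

10 minutes

Yusuf free within 10:30–18:00: 11:30–11:50, 12:10–12:40, 15:30–18:00.
Yolanda free within 10:30–18:00: 11:40–12:10, 15:20–16:10, 16:20–17:20.
Aarav ∩ Oren: 10:40–12:20, 15:30–17:10, 17:20–17:30.
Aarav ∩ Oren ∩ Ulrich: 10:40–11:30, 15:30–16:30.
Aarav ∩ Oren ∩ Ulrich ∩ Yusuf: 15:30–16:30.
Aarav ∩ Oren ∩ Ulrich ∩ Yusuf ∩ Yolanda: 15:30–16:10, 16:20–16:30.
Aarav ∩ Oren ∩ Ulrich ∩ Yusuf ∩ Yolanda ∩ Thandi: 15:30–15:40.
Total common minutes: 10.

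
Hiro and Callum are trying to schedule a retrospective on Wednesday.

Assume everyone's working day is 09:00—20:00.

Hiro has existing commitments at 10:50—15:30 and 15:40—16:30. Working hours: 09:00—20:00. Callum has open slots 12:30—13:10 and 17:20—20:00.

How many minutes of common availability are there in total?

Hiro free within 09:00–20:00: 09:00–10:50, 15:30–15:40, 16:30–20:00.
Hiro ∩ Callum: 17:20–20:00.
Total common minutes: 160.

160 minutes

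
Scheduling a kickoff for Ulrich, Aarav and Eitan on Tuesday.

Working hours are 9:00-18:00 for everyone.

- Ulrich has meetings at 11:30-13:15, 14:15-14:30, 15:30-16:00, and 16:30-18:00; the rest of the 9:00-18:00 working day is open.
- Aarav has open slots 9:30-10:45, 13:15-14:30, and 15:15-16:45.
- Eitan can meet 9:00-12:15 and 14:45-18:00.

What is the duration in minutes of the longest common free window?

75 minutes

Ulrich free within 09:00–18:00: 09:00–11:30, 13:15–14:15, 14:30–15:30, 16:00–16:30.
Ulrich ∩ Aarav: 09:30–10:45, 13:15–14:15, 15:15–15:30, 16:00–16:30.
Ulrich ∩ Aarav ∩ Eitan: 09:30–10:45, 15:15–15:30, 16:00–16:30.
Common window lengths: 75, 15, 30 min; longest is 75.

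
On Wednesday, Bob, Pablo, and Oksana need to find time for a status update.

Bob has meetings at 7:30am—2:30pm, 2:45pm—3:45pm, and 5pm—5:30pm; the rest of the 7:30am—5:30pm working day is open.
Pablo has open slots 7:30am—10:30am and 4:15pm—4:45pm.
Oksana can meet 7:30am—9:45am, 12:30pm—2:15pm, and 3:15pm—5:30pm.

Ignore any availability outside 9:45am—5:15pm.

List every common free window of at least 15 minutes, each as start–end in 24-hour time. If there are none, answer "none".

Bob free within 07:30–17:30: 14:30–14:45, 15:45–17:00.
Bob ∩ Pablo: 16:15–16:45.
Bob ∩ Pablo ∩ Oksana: 16:15–16:45.
Restricted to 09:45–17:15: 16:15–16:45.
Windows ≥ 15 min: 16:15–16:45.

16:15–16:45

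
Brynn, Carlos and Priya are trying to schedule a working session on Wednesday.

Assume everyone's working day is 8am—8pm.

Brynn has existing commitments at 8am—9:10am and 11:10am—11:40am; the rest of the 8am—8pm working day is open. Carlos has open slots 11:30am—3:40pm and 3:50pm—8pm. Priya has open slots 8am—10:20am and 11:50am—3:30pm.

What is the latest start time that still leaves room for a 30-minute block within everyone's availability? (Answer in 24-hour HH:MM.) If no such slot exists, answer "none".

15:00

Brynn free within 08:00–20:00: 09:10–11:10, 11:40–20:00.
Brynn ∩ Carlos: 11:40–15:40, 15:50–20:00.
Brynn ∩ Carlos ∩ Priya: 11:50–15:30.
Windows ≥ 30 min: 11:50–15:30.
Latest start in the last window 11:50–15:30 is 15:30 − 30 min = 15:00.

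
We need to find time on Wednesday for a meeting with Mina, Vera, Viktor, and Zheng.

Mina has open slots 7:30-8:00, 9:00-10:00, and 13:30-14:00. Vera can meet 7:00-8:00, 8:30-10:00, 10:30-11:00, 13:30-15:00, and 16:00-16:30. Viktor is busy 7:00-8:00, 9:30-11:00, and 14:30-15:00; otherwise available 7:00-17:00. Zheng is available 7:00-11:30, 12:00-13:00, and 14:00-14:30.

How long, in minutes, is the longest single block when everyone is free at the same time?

30 minutes

Viktor free within 07:00–17:00: 08:00–09:30, 11:00–14:30, 15:00–17:00.
Mina ∩ Vera: 07:30–08:00, 09:00–10:00, 13:30–14:00.
Mina ∩ Vera ∩ Viktor: 09:00–09:30, 13:30–14:00.
Mina ∩ Vera ∩ Viktor ∩ Zheng: 09:00–09:30.
Single common window of 30 minutes.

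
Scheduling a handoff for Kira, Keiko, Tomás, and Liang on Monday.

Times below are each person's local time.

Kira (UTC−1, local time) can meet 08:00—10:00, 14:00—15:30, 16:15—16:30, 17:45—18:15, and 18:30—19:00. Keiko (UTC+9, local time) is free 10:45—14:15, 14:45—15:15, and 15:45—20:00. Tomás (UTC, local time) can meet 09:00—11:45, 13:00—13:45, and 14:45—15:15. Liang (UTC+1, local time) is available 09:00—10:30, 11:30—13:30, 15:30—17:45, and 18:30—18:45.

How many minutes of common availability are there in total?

60 minutes

Kira → UTC: 09:00–11:00, 15:00–16:30, 17:15–17:30, 18:45–19:15, 19:30–20:00.
Keiko → UTC: 01:45–05:15, 05:45–06:15, 06:45–11:00.
Tomás → UTC: 09:00–11:45, 13:00–13:45, 14:45–15:15.
Liang → UTC: 08:00–09:30, 10:30–12:30, 14:30–16:45, 17:30–17:45.
Kira ∩ Keiko: 09:00–11:00.
Kira ∩ Keiko ∩ Tomás: 09:00–11:00.
Kira ∩ Keiko ∩ Tomás ∩ Liang: 09:00–09:30, 10:30–11:00.
Total common minutes: 30 + 30 = 60.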